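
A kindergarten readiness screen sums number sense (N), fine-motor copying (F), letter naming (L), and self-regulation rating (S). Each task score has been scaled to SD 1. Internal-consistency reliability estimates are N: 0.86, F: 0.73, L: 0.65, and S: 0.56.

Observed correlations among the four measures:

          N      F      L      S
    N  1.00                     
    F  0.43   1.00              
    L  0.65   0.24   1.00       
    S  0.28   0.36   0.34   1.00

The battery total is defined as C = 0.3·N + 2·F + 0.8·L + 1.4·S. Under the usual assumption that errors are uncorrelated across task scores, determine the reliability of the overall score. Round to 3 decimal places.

Var(C) = 0.3² + 2² + 0.8² + 1.4² + 2·[0.6·0.43 + 0.24·0.65 + 0.42·0.28 + 1.6·0.24 + 2.8·0.36 + 1.12·0.34] = 6.69 + 4.6088 = 11.2988.
With uncorrelated errors the cross-covariances are all true-score covariance, so they carry over unchanged; only the diagonal terms shrink to ρᵢσᵢ².
True-score variance = [0.3²·0.86 + 2²·0.73 + 0.8²·0.65 + 1.4²·0.56] + 4.6088 = 4.511 + 4.6088 = 9.1198.
Reliability = 9.1198 / 11.2988 = 0.807.

0.807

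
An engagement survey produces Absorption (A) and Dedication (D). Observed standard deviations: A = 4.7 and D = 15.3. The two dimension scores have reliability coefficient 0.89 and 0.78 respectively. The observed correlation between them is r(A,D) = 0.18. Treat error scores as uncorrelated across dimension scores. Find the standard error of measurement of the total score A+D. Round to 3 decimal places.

7.344

Var(total) = 256.18 + 25.8876 = 282.068.
True-score variance = 202.25 + 25.8876 = 228.138, so reliability = 0.8088.
Error variance = 282.068 − 228.138 = 53.9297; SEM = √53.9297 = 7.344.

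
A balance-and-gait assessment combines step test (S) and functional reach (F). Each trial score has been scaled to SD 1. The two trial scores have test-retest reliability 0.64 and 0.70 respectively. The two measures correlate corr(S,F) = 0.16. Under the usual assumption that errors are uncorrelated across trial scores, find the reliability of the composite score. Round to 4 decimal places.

0.7155

Var(S+F) = 2 + 2·[0.16] = 2 + 0.32 = 2.32.
Under uncorrelated errors the observed covariances equal the true-score covariances, so only the own-variance terms attenuate.
True-score variance = [0.64 + 0.70] + 0.32 = 1.34 + 0.32 = 1.66.
Reliability = 1.66 / 2.32 = 0.7155.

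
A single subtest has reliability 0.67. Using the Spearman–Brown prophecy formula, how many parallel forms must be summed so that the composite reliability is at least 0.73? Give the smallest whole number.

2

k ≥ ρ*(1−ρ₁)/(ρ₁(1−ρ*)) = 0.73·0.33 / (0.67·0.27) = 1.332.
Smallest integer k = 2.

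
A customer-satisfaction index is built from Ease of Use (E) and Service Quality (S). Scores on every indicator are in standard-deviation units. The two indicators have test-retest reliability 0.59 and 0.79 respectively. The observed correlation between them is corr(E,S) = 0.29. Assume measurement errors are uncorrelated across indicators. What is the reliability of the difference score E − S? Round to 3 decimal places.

Var(E−S) = 1 + 1 − 2·0.29 = 2 − 0.58 = 1.42.
Because errors are independent across components, Cov(Tᵢ,Tⱼ) = Cov(Xᵢ,Xⱼ); the off-diagonal part of the true-score variance is the same as above.
True-score variance = [0.59 + 0.79] − 0.58 = 1.38 − 0.58 = 0.8.
Reliability = 0.8 / 1.42 = 0.563.

0.563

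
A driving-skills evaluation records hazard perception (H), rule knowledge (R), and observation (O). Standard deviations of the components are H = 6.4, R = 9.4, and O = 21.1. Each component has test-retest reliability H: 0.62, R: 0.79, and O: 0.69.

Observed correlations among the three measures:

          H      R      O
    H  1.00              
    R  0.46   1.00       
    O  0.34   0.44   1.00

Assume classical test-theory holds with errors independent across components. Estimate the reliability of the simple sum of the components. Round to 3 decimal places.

Var(H+R+O) = 6.4² + 9.4² + 21.1² + 2·[6.4·9.4·0.46 + 6.4·21.1·0.34 + 9.4·21.1·0.44] = 574.53 + 321.714 = 896.244.
Under uncorrelated errors the observed covariances equal the true-score covariances, so only the own-variance terms attenuate.
True-score variance = [6.4²·0.62 + 9.4²·0.79 + 21.1²·0.69] + 321.714 = 402.395 + 321.714 = 724.108.
Reliability = 724.108 / 896.244 = 0.808.

0.808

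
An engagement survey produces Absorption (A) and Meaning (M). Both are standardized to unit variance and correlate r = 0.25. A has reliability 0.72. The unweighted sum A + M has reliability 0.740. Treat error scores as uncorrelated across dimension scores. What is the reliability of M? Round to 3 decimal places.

Var(A+M) = 2 + 2·0.25 = 2.500.
True-score variance = ρ_A + ρ_M + 2·0.25, so 0.740 = (0.72 + ρ_M + 0.50) / 2.500.
ρ_M = 0.740·2.500 − 0.72 − 0.50 = 0.630.

0.630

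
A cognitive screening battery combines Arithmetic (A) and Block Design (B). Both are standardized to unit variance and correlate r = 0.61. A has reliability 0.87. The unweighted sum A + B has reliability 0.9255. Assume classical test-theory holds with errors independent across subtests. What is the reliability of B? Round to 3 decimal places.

Var(A+B) = 2 + 2·0.61 = 3.220.
True-score variance = ρ_A + ρ_B + 2·0.61, so 0.9255 = (0.87 + ρ_B + 1.22) / 3.220.
ρ_B = 0.9255·3.220 − 0.87 − 1.22 = 0.890.

0.890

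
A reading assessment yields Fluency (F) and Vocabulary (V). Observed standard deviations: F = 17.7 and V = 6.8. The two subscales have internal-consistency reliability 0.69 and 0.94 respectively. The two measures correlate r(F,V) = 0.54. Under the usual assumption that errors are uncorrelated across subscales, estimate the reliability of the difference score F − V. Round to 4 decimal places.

0.5648

Var(F−V) = 17.7² + 6.8² − 2·17.7·6.8·0.54 = 359.53 − 129.989 = 229.541.
Because errors are independent across components, Cov(Tᵢ,Tⱼ) = Cov(Xᵢ,Xⱼ); the off-diagonal part of the true-score variance is the same as above.
True-score variance = [17.7²·0.69 + 6.8²·0.94] − 129.989 = 259.636 − 129.989 = 129.647.
Reliability = 129.647 / 229.541 = 0.5648.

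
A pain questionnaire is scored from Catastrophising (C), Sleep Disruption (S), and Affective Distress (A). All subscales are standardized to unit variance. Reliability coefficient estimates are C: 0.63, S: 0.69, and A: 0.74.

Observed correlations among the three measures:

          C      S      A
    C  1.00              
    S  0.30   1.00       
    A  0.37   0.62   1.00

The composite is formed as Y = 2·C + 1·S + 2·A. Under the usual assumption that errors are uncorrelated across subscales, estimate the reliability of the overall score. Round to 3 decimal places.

Var(Y) = 2² + 1 + 2² + 2·[2·0.30 + 4·0.37 + 2·0.62] = 9 + 6.64 = 15.64.
Under uncorrelated errors the observed covariances equal the true-score covariances, so only the own-variance terms attenuate.
True-score variance = [2²·0.63 + 0.69 + 2²·0.74] + 6.64 = 6.17 + 6.64 = 12.81.
Reliability = 12.81 / 15.64 = 0.819.

0.819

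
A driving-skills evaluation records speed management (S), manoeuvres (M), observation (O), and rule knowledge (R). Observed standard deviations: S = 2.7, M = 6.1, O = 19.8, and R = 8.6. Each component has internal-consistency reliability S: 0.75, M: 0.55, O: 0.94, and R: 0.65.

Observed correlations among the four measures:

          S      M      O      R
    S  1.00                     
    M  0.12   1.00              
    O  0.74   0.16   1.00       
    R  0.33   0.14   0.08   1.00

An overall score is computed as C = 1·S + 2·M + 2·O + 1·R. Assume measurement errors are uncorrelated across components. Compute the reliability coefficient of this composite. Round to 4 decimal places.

0.9149

Var(C) = 2.7² + 2²·6.1² + 2²·19.8² + 8.6² + 2·[2·2.7·6.1·0.12 + 2·2.7·19.8·0.74 + 2.7·8.6·0.33 + 4·6.1·19.8·0.16 + 2·6.1·8.6·0.14 + 2·19.8·8.6·0.08] = 1798.25 + 419.938 = 2218.19.
With uncorrelated errors the cross-covariances are all true-score covariance, so they carry over unchanged; only the diagonal terms shrink to ρᵢσᵢ².
True-score variance = [2.7²·0.75 + 2²·6.1²·0.55 + 2²·19.8²·0.94 + 8.6²·0.65] + 419.938 = 1609.47 + 419.938 = 2029.41.
Reliability = 2029.41 / 2218.19 = 0.9149.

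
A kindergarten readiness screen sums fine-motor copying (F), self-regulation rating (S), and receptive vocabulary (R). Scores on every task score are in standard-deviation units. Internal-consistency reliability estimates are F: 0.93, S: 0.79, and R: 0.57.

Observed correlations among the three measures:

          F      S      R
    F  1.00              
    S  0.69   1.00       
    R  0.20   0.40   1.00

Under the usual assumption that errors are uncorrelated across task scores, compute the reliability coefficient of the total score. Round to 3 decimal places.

Var(F+S+R) = 3 + 2·[0.69 + 0.20 + 0.40] = 3 + 2.58 = 5.58.
Because errors are independent across components, Cov(Tᵢ,Tⱼ) = Cov(Xᵢ,Xⱼ); the off-diagonal part of the true-score variance is the same as above.
True-score variance = [0.93 + 0.79 + 0.57] + 2.58 = 2.29 + 2.58 = 4.87.
Reliability = 4.87 / 5.58 = 0.873.

0.873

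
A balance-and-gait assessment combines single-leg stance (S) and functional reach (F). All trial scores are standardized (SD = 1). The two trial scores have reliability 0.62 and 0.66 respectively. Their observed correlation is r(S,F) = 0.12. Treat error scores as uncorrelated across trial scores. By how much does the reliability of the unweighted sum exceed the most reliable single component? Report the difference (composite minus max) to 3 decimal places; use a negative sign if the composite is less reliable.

0.019

Var(sum) = 2 + 0.24 = 2.24; true-score variance = 1.28 + 0.24 = 1.52; composite reliability = 0.6786.
Max component reliability = 0.6600.
Difference = 0.6786 − 0.6600 = 0.019.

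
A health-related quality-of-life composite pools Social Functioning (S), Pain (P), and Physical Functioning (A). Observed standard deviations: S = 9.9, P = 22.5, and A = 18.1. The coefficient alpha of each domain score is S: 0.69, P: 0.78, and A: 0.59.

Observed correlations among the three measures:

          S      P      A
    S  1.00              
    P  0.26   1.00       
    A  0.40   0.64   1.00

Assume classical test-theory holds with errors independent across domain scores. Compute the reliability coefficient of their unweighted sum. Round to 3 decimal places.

Var(S+P+A) = 9.9² + 22.5² + 18.1² + 2·[9.9·22.5·0.26 + 9.9·18.1·0.40 + 22.5·18.1·0.64] = 931.87 + 780.462 = 1712.33.
With uncorrelated errors the cross-covariances are all true-score covariance, so they carry over unchanged; only the diagonal terms shrink to ρᵢσᵢ².
True-score variance = [9.9²·0.69 + 22.5²·0.78 + 18.1²·0.59] + 780.462 = 655.792 + 780.462 = 1436.25.
Reliability = 1436.25 / 1712.33 = 0.839.

0.839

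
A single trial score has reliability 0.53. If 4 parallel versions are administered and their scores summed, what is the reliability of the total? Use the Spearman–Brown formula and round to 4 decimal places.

ρ_k = kρ / (1 + (k−1)ρ) = 4·0.53 / (1 + 3·0.53) = 2.120 / 2.590 = 0.8185.

0.8185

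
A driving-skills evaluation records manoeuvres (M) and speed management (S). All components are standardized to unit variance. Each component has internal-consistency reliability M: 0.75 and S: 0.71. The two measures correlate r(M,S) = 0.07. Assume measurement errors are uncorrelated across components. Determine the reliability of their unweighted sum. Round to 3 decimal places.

0.748

Var(M+S) = 2 + 2·[0.07] = 2 + 0.14 = 2.14.
Under uncorrelated errors the observed covariances equal the true-score covariances, so only the own-variance terms attenuate.
True-score variance = [0.75 + 0.71] + 0.14 = 1.46 + 0.14 = 1.6.
Reliability = 1.6 / 2.14 = 0.748.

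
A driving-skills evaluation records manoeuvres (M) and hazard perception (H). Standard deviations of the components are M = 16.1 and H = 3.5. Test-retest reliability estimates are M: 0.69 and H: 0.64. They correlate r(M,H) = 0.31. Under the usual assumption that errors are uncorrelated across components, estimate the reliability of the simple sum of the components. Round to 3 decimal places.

Var(M+H) = 16.1² + 3.5² + 2·[16.1·3.5·0.31] = 271.46 + 34.937 = 306.397.
Because errors are independent across components, Cov(Tᵢ,Tⱼ) = Cov(Xᵢ,Xⱼ); the off-diagonal part of the true-score variance is the same as above.
True-score variance = [16.1²·0.69 + 3.5²·0.64] + 34.937 = 186.695 + 34.937 = 221.632.
Reliability = 221.632 / 306.397 = 0.723.

0.723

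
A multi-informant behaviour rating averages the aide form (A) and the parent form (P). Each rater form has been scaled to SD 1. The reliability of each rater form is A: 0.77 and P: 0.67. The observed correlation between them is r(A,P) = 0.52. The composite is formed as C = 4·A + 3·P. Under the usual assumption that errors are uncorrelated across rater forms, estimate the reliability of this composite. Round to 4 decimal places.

0.8226

Var(C) = 4² + 3² + 2·[12·0.52] = 25 + 12.48 = 37.48.
Under uncorrelated errors the observed covariances equal the true-score covariances, so only the own-variance terms attenuate.
True-score variance = [4²·0.77 + 3²·0.67] + 12.48 = 18.35 + 12.48 = 30.83.
Reliability = 30.83 / 37.48 = 0.8226.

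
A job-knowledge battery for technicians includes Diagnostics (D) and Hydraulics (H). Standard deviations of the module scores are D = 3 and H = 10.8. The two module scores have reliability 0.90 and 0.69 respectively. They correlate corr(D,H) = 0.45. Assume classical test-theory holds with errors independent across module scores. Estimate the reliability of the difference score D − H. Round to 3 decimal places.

Var(D−H) = 3² + 10.8² − 2·3·10.8·0.45 = 125.64 − 29.16 = 96.48.
Under uncorrelated errors the observed covariances equal the true-score covariances, so only the own-variance terms attenuate.
True-score variance = [3²·0.90 + 10.8²·0.69] − 29.16 = 88.5816 − 29.16 = 59.4216.
Reliability = 59.4216 / 96.48 = 0.616.

0.616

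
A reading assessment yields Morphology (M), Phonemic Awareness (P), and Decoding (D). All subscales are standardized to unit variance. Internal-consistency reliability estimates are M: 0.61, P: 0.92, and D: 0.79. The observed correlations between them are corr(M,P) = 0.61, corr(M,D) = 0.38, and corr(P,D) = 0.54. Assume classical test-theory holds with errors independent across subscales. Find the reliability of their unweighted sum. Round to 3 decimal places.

Var(M+P+D) = 3 + 2·[0.61 + 0.38 + 0.54] = 3 + 3.06 = 6.06.
With uncorrelated errors the cross-covariances are all true-score covariance, so they carry over unchanged; only the diagonal terms shrink to ρᵢσᵢ².
True-score variance = [0.61 + 0.92 + 0.79] + 3.06 = 2.32 + 3.06 = 5.38.
Reliability = 5.38 / 6.06 = 0.888.

0.888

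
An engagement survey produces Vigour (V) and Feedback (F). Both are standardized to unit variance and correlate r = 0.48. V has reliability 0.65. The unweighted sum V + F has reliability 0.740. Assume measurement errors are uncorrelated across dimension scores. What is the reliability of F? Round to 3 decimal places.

0.580

Var(V+F) = 2 + 2·0.48 = 2.960.
True-score variance = ρ_V + ρ_F + 2·0.48, so 0.740 = (0.65 + ρ_F + 0.96) / 2.960.
ρ_F = 0.740·2.960 − 0.65 − 0.96 = 0.580.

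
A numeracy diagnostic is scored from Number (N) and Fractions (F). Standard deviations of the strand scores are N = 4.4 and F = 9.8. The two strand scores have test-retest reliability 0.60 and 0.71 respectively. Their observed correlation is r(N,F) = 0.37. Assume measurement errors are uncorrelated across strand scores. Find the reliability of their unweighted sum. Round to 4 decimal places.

Var(N+F) = 4.4² + 9.8² + 2·[4.4·9.8·0.37] = 115.4 + 31.9088 = 147.309.
Under uncorrelated errors the observed covariances equal the true-score covariances, so only the own-variance terms attenuate.
True-score variance = [4.4²·0.60 + 9.8²·0.71] + 31.9088 = 79.8044 + 31.9088 = 111.713.
Reliability = 111.713 / 147.309 = 0.7584.

0.7584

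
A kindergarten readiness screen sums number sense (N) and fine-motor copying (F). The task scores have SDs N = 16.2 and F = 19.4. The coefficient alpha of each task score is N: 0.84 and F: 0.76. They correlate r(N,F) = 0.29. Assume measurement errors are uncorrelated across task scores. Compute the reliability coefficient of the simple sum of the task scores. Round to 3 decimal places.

Var(N+F) = 16.2² + 19.4² + 2·[16.2·19.4·0.29] = 638.8 + 182.282 = 821.082.
Because errors are independent across components, Cov(Tᵢ,Tⱼ) = Cov(Xᵢ,Xⱼ); the off-diagonal part of the true-score variance is the same as above.
True-score variance = [16.2²·0.84 + 19.4²·0.76] + 182.282 = 506.483 + 182.282 = 688.766.
Reliability = 688.766 / 821.082 = 0.839.

0.839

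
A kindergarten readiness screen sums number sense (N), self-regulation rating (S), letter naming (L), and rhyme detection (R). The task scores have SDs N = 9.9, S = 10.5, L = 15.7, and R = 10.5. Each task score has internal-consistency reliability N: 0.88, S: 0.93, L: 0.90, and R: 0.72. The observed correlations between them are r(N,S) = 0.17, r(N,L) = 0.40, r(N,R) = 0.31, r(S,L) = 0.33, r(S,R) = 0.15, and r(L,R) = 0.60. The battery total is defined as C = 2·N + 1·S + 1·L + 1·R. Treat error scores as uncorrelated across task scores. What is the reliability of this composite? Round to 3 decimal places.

Var(C) = 2²·9.9² + 10.5² + 15.7² + 10.5² + 2·[2·9.9·10.5·0.17 + 2·9.9·15.7·0.40 + 2·9.9·10.5·0.31 + 10.5·15.7·0.33 + 10.5·10.5·0.15 + 15.7·10.5·0.60] = 859.03 + 787.968 = 1647.
With uncorrelated errors the cross-covariances are all true-score covariance, so they carry over unchanged; only the diagonal terms shrink to ρᵢσᵢ².
True-score variance = [2²·9.9²·0.88 + 10.5²·0.93 + 15.7²·0.90 + 10.5²·0.72] + 787.968 = 748.749 + 787.968 = 1536.72.
Reliability = 1536.72 / 1647 = 0.933.

0.933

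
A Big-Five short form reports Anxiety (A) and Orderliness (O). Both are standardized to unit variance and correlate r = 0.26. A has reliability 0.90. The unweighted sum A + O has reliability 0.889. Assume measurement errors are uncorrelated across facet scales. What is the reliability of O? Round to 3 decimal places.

Var(A+O) = 2 + 2·0.26 = 2.520.
True-score variance = ρ_A + ρ_O + 2·0.26, so 0.889 = (0.90 + ρ_O + 0.52) / 2.520.
ρ_O = 0.889·2.520 − 0.90 − 0.52 = 0.820.

0.820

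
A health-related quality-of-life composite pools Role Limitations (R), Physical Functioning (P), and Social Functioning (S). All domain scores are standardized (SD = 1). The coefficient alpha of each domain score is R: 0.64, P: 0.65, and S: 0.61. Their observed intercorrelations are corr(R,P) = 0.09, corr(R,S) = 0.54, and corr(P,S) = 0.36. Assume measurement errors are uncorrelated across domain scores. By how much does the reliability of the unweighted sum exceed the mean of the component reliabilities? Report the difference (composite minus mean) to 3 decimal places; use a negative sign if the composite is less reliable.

0.146

Var(sum) = 3 + 1.98 = 4.98; true-score variance = 1.9 + 1.98 = 3.88; composite reliability = 0.7791.
Mean component reliability = 0.6333.
Difference = 0.7791 − 0.6333 = 0.146.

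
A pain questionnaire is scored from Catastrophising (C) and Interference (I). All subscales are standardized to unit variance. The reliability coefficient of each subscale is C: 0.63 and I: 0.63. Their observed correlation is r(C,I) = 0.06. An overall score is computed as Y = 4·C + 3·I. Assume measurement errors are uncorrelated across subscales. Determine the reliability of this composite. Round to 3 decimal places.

0.650

Var(Y) = 4² + 3² + 2·[12·0.06] = 25 + 1.44 = 26.44.
Under uncorrelated errors the observed covariances equal the true-score covariances, so only the own-variance terms attenuate.
True-score variance = [4²·0.63 + 3²·0.63] + 1.44 = 15.75 + 1.44 = 17.19.
Reliability = 17.19 / 26.44 = 0.650.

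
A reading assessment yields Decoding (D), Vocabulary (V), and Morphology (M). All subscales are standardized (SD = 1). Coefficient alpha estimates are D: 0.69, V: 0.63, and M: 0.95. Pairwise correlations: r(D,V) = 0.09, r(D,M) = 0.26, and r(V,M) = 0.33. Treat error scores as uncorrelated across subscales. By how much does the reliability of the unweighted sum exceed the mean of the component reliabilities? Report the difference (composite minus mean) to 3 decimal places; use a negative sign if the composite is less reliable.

0.076

Var(sum) = 3 + 1.36 = 4.36; true-score variance = 2.27 + 1.36 = 3.63; composite reliability = 0.8326.
Mean component reliability = 0.7567.
Difference = 0.8326 − 0.7567 = 0.076.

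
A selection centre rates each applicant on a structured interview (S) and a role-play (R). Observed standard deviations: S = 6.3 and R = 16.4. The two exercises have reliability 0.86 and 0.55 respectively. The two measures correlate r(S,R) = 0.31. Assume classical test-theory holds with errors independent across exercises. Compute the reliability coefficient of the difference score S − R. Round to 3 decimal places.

0.482

Var(S−R) = 6.3² + 16.4² − 2·6.3·16.4·0.31 = 308.65 − 64.0584 = 244.592.
Under uncorrelated errors the observed covariances equal the true-score covariances, so only the own-variance terms attenuate.
True-score variance = [6.3²·0.86 + 16.4²·0.55] − 64.0584 = 182.061 − 64.0584 = 118.003.
Reliability = 118.003 / 244.592 = 0.482.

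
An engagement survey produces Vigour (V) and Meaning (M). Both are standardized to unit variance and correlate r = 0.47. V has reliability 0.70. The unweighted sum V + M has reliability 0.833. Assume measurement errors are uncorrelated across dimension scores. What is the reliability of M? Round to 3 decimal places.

0.809

Var(V+M) = 2 + 2·0.47 = 2.940.
True-score variance = ρ_V + ρ_M + 2·0.47, so 0.833 = (0.70 + ρ_M + 0.94) / 2.940.
ρ_M = 0.833·2.940 − 0.70 − 0.94 = 0.809.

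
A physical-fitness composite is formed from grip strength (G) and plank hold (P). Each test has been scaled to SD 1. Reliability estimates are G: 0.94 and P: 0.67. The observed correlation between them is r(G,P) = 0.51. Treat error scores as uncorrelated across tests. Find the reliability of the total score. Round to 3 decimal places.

0.871

Var(G+P) = 2 + 2·[0.51] = 2 + 1.02 = 3.02.
Because errors are independent across components, Cov(Tᵢ,Tⱼ) = Cov(Xᵢ,Xⱼ); the off-diagonal part of the true-score variance is the same as above.
True-score variance = [0.94 + 0.67] + 1.02 = 1.61 + 1.02 = 2.63.
Reliability = 2.63 / 3.02 = 0.871.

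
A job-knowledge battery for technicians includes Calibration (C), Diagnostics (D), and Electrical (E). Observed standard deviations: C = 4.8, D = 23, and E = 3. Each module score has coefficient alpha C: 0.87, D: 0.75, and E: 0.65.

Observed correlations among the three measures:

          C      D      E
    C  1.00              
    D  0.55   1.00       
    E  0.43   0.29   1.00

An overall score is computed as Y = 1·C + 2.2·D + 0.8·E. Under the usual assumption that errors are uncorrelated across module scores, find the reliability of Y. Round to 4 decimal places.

Var(Y) = 4.8² + 2.2²·23² + 0.8²·3² + 2·[2.2·4.8·23·0.55 + 0.8·4.8·3·0.43 + 1.76·23·3·0.29] = 2589.16 + 347.51 = 2936.67.
Because errors are independent across components, Cov(Tᵢ,Tⱼ) = Cov(Xᵢ,Xⱼ); the off-diagonal part of the true-score variance is the same as above.
True-score variance = [4.8²·0.87 + 2.2²·23²·0.75 + 0.8²·3²·0.65] + 347.51 = 1944.06 + 347.51 = 2291.57.
Reliability = 2291.57 / 2936.67 = 0.7803.

0.7803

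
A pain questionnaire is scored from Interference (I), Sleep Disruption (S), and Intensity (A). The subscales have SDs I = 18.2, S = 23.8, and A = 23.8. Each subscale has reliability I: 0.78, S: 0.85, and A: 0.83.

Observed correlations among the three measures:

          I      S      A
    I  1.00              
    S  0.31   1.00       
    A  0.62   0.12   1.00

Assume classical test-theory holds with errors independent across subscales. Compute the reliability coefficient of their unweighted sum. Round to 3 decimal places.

0.894

Var(I+S+A) = 18.2² + 23.8² + 23.8² + 2·[18.2·23.8·0.31 + 18.2·23.8·0.62 + 23.8·23.8·0.12] = 1464.12 + 941.623 = 2405.74.
Because errors are independent across components, Cov(Tᵢ,Tⱼ) = Cov(Xᵢ,Xⱼ); the off-diagonal part of the true-score variance is the same as above.
True-score variance = [18.2²·0.78 + 23.8²·0.85 + 23.8²·0.83] + 941.623 = 1209.99 + 941.623 = 2151.61.
Reliability = 2151.61 / 2405.74 = 0.894.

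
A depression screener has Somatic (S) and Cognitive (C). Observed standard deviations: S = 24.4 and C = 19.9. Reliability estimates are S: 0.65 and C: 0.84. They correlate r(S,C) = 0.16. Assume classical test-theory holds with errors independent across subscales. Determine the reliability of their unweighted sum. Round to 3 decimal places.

Var(S+C) = 24.4² + 19.9² + 2·[24.4·19.9·0.16] = 991.37 + 155.379 = 1146.75.
Because errors are independent across components, Cov(Tᵢ,Tⱼ) = Cov(Xᵢ,Xⱼ); the off-diagonal part of the true-score variance is the same as above.
True-score variance = [24.4²·0.65 + 19.9²·0.84] + 155.379 = 719.632 + 155.379 = 875.012.
Reliability = 875.012 / 1146.75 = 0.763.

0.763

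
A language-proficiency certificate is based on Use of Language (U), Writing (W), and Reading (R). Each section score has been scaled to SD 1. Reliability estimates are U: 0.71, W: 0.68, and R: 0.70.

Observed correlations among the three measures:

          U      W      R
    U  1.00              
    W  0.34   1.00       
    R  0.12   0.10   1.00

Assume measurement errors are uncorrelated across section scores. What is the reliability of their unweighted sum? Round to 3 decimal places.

0.779

Var(U+W+R) = 3 + 2·[0.34 + 0.12 + 0.10] = 3 + 1.12 = 4.12.
With uncorrelated errors the cross-covariances are all true-score covariance, so they carry over unchanged; only the diagonal terms shrink to ρᵢσᵢ².
True-score variance = [0.71 + 0.68 + 0.70] + 1.12 = 2.09 + 1.12 = 3.21.
Reliability = 3.21 / 4.12 = 0.779.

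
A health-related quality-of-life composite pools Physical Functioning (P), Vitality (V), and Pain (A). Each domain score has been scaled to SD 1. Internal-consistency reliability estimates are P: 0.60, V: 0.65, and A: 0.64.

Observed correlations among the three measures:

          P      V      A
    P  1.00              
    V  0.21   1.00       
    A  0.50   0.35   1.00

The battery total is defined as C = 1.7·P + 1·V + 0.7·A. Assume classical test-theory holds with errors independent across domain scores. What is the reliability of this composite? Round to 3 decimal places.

0.752

Var(C) = 1.7² + 1 + 0.7² + 2·[1.7·0.21 + 1.19·0.50 + 0.7·0.35] = 4.38 + 2.394 = 6.774.
Under uncorrelated errors the observed covariances equal the true-score covariances, so only the own-variance terms attenuate.
True-score variance = [1.7²·0.60 + 0.65 + 0.7²·0.64] + 2.394 = 2.6976 + 2.394 = 5.0916.
Reliability = 5.0916 / 6.774 = 0.752.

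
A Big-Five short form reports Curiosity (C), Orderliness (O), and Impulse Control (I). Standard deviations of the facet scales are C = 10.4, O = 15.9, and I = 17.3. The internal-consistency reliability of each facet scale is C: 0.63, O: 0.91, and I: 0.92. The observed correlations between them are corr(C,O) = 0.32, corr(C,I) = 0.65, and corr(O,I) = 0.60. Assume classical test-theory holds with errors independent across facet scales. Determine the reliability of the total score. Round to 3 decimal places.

Var(C+O+I) = 10.4² + 15.9² + 17.3² + 2·[10.4·15.9·0.32 + 10.4·17.3·0.65 + 15.9·17.3·0.60] = 660.26 + 669.81 = 1330.07.
Because errors are independent across components, Cov(Tᵢ,Tⱼ) = Cov(Xᵢ,Xⱼ); the off-diagonal part of the true-score variance is the same as above.
True-score variance = [10.4²·0.63 + 15.9²·0.91 + 17.3²·0.92] + 669.81 = 573.545 + 669.81 = 1243.36.
Reliability = 1243.36 / 1330.07 = 0.935.

0.935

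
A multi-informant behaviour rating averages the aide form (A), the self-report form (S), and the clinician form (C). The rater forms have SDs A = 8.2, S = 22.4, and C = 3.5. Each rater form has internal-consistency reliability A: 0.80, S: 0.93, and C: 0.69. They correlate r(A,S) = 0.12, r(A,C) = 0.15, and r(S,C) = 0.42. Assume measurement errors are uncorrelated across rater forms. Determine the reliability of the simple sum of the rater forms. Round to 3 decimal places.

0.925

Var(A+S+C) = 8.2² + 22.4² + 3.5² + 2·[8.2·22.4·0.12 + 8.2·3.5·0.15 + 22.4·3.5·0.42] = 581.25 + 118.549 = 699.799.
With uncorrelated errors the cross-covariances are all true-score covariance, so they carry over unchanged; only the diagonal terms shrink to ρᵢσᵢ².
True-score variance = [8.2²·0.80 + 22.4²·0.93 + 3.5²·0.69] + 118.549 = 528.881 + 118.549 = 647.43.
Reliability = 647.43 / 699.799 = 0.925.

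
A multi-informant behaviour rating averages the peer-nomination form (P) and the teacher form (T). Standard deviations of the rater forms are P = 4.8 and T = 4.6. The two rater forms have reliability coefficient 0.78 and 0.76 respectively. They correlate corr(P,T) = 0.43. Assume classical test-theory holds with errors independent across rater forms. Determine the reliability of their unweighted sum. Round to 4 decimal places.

0.8394

Var(P+T) = 4.8² + 4.6² + 2·[4.8·4.6·0.43] = 44.2 + 18.9888 = 63.1888.
Because errors are independent across components, Cov(Tᵢ,Tⱼ) = Cov(Xᵢ,Xⱼ); the off-diagonal part of the true-score variance is the same as above.
True-score variance = [4.8²·0.78 + 4.6²·0.76] + 18.9888 = 34.0528 + 18.9888 = 53.0416.
Reliability = 53.0416 / 63.1888 = 0.8394.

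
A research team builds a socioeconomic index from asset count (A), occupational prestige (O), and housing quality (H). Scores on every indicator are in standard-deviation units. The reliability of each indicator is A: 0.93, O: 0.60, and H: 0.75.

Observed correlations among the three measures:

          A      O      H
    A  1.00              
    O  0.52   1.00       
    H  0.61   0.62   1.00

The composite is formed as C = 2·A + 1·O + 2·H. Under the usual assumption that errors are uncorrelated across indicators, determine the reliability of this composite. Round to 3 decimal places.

0.909

Var(C) = 2² + 1 + 2² + 2·[2·0.52 + 4·0.61 + 2·0.62] = 9 + 9.44 = 18.44.
With uncorrelated errors the cross-covariances are all true-score covariance, so they carry over unchanged; only the diagonal terms shrink to ρᵢσᵢ².
True-score variance = [2²·0.93 + 0.60 + 2²·0.75] + 9.44 = 7.32 + 9.44 = 16.76.
Reliability = 16.76 / 18.44 = 0.909.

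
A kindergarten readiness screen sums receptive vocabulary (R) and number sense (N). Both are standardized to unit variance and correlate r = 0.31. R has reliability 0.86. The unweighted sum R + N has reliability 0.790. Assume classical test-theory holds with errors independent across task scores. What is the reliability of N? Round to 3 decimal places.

0.590

Var(R+N) = 2 + 2·0.31 = 2.620.
True-score variance = ρ_R + ρ_N + 2·0.31, so 0.790 = (0.86 + ρ_N + 0.62) / 2.620.
ρ_N = 0.790·2.620 − 0.86 − 0.62 = 0.590.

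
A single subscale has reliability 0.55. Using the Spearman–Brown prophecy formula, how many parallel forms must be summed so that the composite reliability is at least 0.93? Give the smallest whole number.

11

k ≥ ρ*(1−ρ₁)/(ρ₁(1−ρ*)) = 0.93·0.45 / (0.55·0.07) = 10.870.
Smallest integer k = 11.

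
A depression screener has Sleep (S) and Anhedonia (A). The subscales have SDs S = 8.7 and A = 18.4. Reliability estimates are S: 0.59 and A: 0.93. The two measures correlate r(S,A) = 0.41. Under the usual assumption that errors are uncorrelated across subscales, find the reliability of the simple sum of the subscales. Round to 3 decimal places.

Var(S+A) = 8.7² + 18.4² + 2·[8.7·18.4·0.41] = 414.25 + 131.266 = 545.516.
Under uncorrelated errors the observed covariances equal the true-score covariances, so only the own-variance terms attenuate.
True-score variance = [8.7²·0.59 + 18.4²·0.93] + 131.266 = 359.518 + 131.266 = 490.783.
Reliability = 490.783 / 545.516 = 0.900.

0.900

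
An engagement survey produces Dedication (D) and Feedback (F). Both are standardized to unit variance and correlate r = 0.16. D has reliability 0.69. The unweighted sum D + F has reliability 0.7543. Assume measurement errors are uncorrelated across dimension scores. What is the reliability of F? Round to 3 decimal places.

Var(D+F) = 2 + 2·0.16 = 2.320.
True-score variance = ρ_D + ρ_F + 2·0.16, so 0.7543 = (0.69 + ρ_F + 0.32) / 2.320.
ρ_F = 0.7543·2.320 − 0.69 − 0.32 = 0.740.

0.740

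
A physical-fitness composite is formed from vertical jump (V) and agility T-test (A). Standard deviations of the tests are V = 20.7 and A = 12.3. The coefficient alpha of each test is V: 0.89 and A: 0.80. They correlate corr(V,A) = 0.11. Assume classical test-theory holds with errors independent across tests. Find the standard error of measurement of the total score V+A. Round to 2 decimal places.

8.80

Var(total) = 579.78 + 56.0142 = 635.794.
True-score variance = 502.388 + 56.0142 = 558.402, so reliability = 0.8783.
Error variance = 635.794 − 558.402 = 77.3919; SEM = √77.3919 = 8.80.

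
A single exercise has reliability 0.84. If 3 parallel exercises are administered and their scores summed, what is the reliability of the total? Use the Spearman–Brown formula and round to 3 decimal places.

0.940

ρ_k = kρ / (1 + (k−1)ρ) = 3·0.84 / (1 + 2·0.84) = 2.520 / 2.680 = 0.940.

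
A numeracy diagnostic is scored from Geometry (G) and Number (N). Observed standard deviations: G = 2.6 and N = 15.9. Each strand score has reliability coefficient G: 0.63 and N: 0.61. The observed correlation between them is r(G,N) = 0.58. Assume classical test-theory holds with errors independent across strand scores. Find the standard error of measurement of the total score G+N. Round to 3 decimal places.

Var(total) = 259.57 + 47.9544 = 307.524.
True-score variance = 158.473 + 47.9544 = 206.427, so reliability = 0.6713.
Error variance = 307.524 − 206.427 = 101.097; SEM = √101.097 = 10.055.

10.055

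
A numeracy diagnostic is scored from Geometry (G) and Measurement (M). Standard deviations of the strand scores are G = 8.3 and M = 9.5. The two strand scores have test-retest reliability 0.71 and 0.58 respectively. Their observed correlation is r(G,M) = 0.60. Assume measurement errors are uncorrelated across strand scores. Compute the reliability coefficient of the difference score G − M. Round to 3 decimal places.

Var(G−M) = 8.3² + 9.5² − 2·8.3·9.5·0.60 = 159.14 − 94.62 = 64.52.
Because errors are independent across components, Cov(Tᵢ,Tⱼ) = Cov(Xᵢ,Xⱼ); the off-diagonal part of the true-score variance is the same as above.
True-score variance = [8.3²·0.71 + 9.5²·0.58] − 94.62 = 101.257 − 94.62 = 6.6369.
Reliability = 6.6369 / 64.52 = 0.103.

0.103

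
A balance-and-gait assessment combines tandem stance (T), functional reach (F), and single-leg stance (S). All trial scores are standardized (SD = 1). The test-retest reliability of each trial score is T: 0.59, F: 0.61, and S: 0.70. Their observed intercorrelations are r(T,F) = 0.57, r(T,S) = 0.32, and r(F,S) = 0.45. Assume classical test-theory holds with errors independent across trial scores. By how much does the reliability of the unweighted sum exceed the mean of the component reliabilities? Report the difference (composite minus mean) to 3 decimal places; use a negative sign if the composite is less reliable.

0.173

Var(sum) = 3 + 2.68 = 5.68; true-score variance = 1.9 + 2.68 = 4.58; composite reliability = 0.8063.
Mean component reliability = 0.6333.
Difference = 0.8063 − 0.6333 = 0.173.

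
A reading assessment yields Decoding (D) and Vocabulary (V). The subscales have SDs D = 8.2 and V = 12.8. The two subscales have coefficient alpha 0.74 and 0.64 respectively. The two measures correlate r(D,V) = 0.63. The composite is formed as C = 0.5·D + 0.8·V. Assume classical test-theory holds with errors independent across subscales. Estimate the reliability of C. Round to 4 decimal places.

Var(C) = 0.5²·8.2² + 0.8²·12.8² + 2·[0.4·8.2·12.8·0.63] = 121.668 + 52.8998 = 174.567.
With uncorrelated errors the cross-covariances are all true-score covariance, so they carry over unchanged; only the diagonal terms shrink to ρᵢσᵢ².
True-score variance = [0.5²·8.2²·0.74 + 0.8²·12.8²·0.64] + 52.8998 = 79.5483 + 52.8998 = 132.448.
Reliability = 132.448 / 174.567 = 0.7587.

0.7587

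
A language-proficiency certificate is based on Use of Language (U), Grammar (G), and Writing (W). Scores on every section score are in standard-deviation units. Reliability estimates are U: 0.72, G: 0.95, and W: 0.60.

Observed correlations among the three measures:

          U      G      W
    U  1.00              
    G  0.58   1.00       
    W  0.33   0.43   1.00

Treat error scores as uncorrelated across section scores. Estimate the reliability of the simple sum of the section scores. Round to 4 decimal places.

0.8715

Var(U+G+W) = 3 + 2·[0.58 + 0.33 + 0.43] = 3 + 2.68 = 5.68.
Under uncorrelated errors the observed covariances equal the true-score covariances, so only the own-variance terms attenuate.
True-score variance = [0.72 + 0.95 + 0.60] + 2.68 = 2.27 + 2.68 = 4.95.
Reliability = 4.95 / 5.68 = 0.8715.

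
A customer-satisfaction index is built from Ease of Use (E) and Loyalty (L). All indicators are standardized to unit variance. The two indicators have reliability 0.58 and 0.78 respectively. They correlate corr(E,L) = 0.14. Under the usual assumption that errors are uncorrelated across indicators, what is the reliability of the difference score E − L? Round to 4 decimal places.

0.6279

Var(E−L) = 1 + 1 − 2·0.14 = 2 − 0.28 = 1.72.
Because errors are independent across components, Cov(Tᵢ,Tⱼ) = Cov(Xᵢ,Xⱼ); the off-diagonal part of the true-score variance is the same as above.
True-score variance = [0.58 + 0.78] − 0.28 = 1.36 − 0.28 = 1.08.
Reliability = 1.08 / 1.72 = 0.6279.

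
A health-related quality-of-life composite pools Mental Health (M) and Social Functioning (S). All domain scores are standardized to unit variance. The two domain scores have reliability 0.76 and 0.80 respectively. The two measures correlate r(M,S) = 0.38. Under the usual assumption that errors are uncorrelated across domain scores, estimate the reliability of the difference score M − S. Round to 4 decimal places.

Var(M−S) = 1 + 1 − 2·0.38 = 2 − 0.76 = 1.24.
Because errors are independent across components, Cov(Tᵢ,Tⱼ) = Cov(Xᵢ,Xⱼ); the off-diagonal part of the true-score variance is the same as above.
True-score variance = [0.76 + 0.80] − 0.76 = 1.56 − 0.76 = 0.8.
Reliability = 0.8 / 1.24 = 0.6452.

0.6452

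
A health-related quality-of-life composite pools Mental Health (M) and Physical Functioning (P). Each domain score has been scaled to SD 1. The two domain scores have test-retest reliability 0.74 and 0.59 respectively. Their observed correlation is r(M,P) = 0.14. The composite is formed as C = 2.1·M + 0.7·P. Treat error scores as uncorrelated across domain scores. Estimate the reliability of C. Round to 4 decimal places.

0.7463

Var(C) = 2.1² + 0.7² + 2·[1.47·0.14] = 4.9 + 0.4116 = 5.3116.
Under uncorrelated errors the observed covariances equal the true-score covariances, so only the own-variance terms attenuate.
True-score variance = [2.1²·0.74 + 0.7²·0.59] + 0.4116 = 3.5525 + 0.4116 = 3.9641.
Reliability = 3.9641 / 5.3116 = 0.7463.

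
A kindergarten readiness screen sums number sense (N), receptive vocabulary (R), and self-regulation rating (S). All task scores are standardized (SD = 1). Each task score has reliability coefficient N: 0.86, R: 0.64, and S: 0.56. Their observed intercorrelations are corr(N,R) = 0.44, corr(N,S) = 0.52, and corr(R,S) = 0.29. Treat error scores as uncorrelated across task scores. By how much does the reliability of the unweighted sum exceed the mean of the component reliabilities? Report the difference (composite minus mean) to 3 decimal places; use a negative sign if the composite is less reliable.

0.142

Var(sum) = 3 + 2.5 = 5.5; true-score variance = 2.06 + 2.5 = 4.56; composite reliability = 0.8291.
Mean component reliability = 0.6867.
Difference = 0.8291 − 0.6867 = 0.142.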